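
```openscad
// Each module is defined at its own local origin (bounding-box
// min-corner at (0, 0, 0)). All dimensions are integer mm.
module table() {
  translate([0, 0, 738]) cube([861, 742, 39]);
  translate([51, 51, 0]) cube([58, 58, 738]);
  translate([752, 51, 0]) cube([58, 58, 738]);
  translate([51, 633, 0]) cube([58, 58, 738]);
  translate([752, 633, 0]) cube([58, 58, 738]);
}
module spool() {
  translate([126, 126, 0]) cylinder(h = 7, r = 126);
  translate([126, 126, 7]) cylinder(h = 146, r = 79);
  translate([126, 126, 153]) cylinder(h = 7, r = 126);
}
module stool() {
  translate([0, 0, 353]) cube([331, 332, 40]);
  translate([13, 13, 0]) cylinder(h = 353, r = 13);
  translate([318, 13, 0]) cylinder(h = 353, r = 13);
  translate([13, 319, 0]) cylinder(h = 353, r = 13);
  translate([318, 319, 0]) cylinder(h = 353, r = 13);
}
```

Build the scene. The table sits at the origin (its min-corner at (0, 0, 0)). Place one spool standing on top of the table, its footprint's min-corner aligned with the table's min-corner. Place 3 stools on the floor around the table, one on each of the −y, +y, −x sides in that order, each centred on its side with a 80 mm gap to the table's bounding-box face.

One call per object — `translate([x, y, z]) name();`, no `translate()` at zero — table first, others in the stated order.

table();
translate([0, 0, 777]) spool();
translate([265, -412, 0]) stool();
translate([265, 822, 0]) stool();
translate([-411, 205, 0]) stool();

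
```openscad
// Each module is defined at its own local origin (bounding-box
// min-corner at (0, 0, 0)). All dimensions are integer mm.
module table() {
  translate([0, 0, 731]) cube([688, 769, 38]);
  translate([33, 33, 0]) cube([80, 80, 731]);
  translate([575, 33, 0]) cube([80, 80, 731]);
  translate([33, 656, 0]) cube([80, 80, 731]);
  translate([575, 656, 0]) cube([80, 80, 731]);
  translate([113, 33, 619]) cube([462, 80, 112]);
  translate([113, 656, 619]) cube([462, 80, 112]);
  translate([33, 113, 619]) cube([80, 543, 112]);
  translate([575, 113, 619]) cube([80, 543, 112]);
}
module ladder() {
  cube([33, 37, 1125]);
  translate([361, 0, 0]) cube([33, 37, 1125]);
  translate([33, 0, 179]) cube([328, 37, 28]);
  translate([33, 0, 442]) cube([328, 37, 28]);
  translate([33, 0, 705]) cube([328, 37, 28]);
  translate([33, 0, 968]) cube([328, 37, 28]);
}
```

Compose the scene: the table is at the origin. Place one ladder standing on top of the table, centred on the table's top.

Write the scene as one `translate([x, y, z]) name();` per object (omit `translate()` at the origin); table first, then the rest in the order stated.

table();
translate([147, 366, 769]) ladder();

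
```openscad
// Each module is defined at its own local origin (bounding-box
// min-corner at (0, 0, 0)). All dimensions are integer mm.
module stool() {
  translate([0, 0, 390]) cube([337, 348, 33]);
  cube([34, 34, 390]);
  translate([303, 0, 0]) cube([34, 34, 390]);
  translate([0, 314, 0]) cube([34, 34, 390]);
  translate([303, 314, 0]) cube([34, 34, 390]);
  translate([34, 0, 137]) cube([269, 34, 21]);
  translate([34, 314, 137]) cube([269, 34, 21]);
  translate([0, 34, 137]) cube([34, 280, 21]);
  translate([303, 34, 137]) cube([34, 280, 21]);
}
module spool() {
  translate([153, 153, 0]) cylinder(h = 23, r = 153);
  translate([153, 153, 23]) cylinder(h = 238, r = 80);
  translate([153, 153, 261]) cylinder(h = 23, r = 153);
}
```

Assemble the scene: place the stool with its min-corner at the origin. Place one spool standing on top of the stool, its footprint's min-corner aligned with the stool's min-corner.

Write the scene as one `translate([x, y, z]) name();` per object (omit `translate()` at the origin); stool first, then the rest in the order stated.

stool();
translate([0, 0, 423]) spool();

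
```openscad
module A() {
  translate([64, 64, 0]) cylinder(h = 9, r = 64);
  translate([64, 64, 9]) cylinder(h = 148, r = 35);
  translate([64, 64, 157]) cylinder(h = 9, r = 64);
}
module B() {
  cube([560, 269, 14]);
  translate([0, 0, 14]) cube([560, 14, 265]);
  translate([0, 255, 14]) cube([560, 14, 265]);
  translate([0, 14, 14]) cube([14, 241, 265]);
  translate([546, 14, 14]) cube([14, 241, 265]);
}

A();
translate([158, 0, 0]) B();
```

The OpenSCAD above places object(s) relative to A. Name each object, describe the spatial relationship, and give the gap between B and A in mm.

A is a spool. B is an open box. The open box is on the floor beside the spool on its +x side. The gap between the open box and the spool is 30 mm.

The open box's nearest face is 30 mm from the spool's +x face.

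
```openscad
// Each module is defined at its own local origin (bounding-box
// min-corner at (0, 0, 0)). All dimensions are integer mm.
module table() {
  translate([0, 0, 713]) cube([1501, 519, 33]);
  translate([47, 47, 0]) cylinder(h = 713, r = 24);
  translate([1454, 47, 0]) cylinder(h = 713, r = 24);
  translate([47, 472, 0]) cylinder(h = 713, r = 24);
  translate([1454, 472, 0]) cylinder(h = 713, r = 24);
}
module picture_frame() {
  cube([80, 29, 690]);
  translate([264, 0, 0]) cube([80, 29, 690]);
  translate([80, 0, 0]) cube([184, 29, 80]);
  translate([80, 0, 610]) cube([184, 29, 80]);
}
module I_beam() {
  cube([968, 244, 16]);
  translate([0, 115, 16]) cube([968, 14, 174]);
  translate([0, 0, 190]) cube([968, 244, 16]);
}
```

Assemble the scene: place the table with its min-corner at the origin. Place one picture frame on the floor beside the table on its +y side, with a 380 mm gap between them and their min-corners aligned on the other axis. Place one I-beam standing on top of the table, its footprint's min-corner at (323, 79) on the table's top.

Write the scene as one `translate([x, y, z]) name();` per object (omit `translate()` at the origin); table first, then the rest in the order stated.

table();
translate([0, 899, 0]) picture_frame();
translate([323, 79, 746]) I_beam();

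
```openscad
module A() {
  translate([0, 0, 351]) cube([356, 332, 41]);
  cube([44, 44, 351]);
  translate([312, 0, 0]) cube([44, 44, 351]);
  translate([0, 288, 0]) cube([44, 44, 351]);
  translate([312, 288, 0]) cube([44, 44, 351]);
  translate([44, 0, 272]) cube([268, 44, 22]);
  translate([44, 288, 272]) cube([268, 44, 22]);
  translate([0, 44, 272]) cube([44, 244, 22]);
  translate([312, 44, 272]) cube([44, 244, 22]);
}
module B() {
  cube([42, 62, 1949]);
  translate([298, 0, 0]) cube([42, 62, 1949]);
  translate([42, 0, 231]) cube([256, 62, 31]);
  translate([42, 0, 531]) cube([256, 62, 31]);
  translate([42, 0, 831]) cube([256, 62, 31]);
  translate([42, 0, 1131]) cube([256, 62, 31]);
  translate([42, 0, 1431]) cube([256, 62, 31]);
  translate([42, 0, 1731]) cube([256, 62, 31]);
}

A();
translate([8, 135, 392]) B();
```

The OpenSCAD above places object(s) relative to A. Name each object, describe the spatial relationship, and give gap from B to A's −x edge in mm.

A is a stool. B is a ladder. The ladder is on top of the stool, centred. The gap from the ladder to the stool's −x edge is 8 mm.

The ladder's min-x is at 8; the stool's min-x is 0; gap = 8 mm.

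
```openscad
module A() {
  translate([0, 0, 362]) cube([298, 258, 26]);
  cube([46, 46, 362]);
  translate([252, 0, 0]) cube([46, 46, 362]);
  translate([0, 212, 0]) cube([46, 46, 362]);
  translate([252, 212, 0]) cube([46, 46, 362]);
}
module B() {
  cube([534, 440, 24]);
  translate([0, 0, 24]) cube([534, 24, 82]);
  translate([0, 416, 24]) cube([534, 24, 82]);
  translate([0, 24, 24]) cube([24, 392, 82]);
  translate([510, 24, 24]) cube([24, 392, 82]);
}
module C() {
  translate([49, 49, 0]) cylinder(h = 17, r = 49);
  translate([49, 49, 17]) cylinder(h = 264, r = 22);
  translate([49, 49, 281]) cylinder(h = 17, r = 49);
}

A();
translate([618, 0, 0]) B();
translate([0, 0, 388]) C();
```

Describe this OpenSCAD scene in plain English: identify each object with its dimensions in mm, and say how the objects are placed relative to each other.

A is a four-legged stool. The seat is 298×258 mm, 26 mm thick, top at z = 388 mm. It stands on four square legs, each 46×46 mm in cross-section, from z = 0 to the seat underside, each flush with a corner of the seat.

B is an open storage box with external size 534×440×106 mm and wall thickness 24 mm (the base is also 24 mm thick). The base covers the whole footprint; the four walls stand on the base, with the y-facing walls full-width and the x-facing walls fitting between their inner faces.

C is a spool: two coaxial disc flanges of radius 49 mm and thickness 17 mm, joined by a core cylinder of radius 22 mm and height 264 mm. The lower flange rests on z = 0 and the three cylinders share a vertical axis.

The open box is on the floor beside the stool on its +x side. The spool is on top of the stool.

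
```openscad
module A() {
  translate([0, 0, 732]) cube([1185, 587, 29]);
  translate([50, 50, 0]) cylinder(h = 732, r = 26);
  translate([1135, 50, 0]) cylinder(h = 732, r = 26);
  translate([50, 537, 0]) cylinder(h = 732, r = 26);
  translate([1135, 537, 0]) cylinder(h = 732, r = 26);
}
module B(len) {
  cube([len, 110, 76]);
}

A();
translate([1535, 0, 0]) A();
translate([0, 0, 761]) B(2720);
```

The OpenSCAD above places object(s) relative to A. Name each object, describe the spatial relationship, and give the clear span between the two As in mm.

Second table starts at x = 1535; first ends at x = 1185; clear span = 1535 − 1185 = 350 mm.

A is a table. B is a beam. A beam spans the tops of two tables. The clear span between the two tables is 350 mm.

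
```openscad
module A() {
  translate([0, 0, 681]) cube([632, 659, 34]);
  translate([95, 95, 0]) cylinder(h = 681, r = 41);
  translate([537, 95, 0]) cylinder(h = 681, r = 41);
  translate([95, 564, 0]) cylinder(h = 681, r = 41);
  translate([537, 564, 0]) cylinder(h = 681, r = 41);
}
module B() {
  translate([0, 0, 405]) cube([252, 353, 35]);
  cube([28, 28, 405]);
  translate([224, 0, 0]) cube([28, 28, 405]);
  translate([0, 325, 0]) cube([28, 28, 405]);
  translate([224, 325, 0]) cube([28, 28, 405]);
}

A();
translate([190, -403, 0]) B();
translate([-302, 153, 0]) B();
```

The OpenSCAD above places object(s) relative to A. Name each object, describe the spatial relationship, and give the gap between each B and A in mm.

Each stool's nearest face is 50 mm from the table's bounding box.

A is a table. B is a stool. Two stools sit around the table at the −y, −x sides. The gap between each stool and the table is 50 mm.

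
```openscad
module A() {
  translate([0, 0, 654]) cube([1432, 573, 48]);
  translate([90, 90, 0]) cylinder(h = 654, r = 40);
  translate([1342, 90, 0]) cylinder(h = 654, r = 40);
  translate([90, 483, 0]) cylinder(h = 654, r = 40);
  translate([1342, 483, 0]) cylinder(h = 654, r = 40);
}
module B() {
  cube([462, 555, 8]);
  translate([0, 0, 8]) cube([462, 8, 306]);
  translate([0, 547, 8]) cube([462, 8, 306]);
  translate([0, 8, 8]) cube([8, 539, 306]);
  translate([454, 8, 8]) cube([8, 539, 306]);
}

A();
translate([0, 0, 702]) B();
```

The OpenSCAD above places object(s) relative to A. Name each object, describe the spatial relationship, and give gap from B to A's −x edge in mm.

The open box's min-x is at 0; the table's min-x is 0; gap = 0 mm.

A is a table. B is an open box. The open box is on top of the table. The gap from the open box to the table's −x edge is 0 mm.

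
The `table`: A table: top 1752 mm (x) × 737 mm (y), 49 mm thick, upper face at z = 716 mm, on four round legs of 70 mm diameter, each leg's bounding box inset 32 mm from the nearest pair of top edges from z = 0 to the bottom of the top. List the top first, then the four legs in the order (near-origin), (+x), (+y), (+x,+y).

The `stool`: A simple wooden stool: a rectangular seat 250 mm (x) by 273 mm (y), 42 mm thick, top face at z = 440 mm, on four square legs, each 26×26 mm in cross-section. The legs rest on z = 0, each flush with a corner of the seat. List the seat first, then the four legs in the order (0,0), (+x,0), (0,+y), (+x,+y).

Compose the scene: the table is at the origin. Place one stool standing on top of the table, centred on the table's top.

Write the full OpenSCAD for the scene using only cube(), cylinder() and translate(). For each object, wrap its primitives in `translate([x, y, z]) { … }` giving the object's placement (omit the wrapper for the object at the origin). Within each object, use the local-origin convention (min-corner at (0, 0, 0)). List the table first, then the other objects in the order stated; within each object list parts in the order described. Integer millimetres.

translate([0, 0, 667]) cube([1752, 737, 49]);
translate([67, 67, 0]) cylinder(h = 667, r = 35);
translate([1685, 67, 0]) cylinder(h = 667, r = 35);
translate([67, 670, 0]) cylinder(h = 667, r = 35);
translate([1685, 670, 0]) cylinder(h = 667, r = 35);
translate([751, 232, 716]) {
  translate([0, 0, 398]) cube([250, 273, 42]);
  cube([26, 26, 398]);
  translate([224, 0, 0]) cube([26, 26, 398]);
  translate([0, 247, 0]) cube([26, 26, 398]);
  translate([224, 247, 0]) cube([26, 26, 398]);
}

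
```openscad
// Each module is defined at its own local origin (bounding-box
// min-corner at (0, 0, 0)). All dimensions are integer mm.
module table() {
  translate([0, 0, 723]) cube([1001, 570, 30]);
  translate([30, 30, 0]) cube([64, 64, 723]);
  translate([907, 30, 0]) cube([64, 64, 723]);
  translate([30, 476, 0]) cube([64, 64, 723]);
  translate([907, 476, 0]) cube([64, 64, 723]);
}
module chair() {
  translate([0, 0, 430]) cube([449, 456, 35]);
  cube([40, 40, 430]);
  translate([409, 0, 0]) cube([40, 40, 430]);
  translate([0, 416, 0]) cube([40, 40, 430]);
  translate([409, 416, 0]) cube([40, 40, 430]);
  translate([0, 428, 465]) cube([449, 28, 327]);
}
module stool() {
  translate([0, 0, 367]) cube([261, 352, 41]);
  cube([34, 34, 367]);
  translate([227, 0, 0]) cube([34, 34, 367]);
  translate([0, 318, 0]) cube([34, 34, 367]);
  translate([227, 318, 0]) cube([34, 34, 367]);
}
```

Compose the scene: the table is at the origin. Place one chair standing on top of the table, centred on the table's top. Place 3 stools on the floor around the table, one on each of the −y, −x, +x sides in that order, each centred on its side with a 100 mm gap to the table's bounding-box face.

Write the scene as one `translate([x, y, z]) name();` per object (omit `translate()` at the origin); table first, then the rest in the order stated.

table();
translate([276, 57, 753]) chair();
translate([370, -452, 0]) stool();
translate([-361, 109, 0]) stool();
translate([1101, 109, 0]) stool();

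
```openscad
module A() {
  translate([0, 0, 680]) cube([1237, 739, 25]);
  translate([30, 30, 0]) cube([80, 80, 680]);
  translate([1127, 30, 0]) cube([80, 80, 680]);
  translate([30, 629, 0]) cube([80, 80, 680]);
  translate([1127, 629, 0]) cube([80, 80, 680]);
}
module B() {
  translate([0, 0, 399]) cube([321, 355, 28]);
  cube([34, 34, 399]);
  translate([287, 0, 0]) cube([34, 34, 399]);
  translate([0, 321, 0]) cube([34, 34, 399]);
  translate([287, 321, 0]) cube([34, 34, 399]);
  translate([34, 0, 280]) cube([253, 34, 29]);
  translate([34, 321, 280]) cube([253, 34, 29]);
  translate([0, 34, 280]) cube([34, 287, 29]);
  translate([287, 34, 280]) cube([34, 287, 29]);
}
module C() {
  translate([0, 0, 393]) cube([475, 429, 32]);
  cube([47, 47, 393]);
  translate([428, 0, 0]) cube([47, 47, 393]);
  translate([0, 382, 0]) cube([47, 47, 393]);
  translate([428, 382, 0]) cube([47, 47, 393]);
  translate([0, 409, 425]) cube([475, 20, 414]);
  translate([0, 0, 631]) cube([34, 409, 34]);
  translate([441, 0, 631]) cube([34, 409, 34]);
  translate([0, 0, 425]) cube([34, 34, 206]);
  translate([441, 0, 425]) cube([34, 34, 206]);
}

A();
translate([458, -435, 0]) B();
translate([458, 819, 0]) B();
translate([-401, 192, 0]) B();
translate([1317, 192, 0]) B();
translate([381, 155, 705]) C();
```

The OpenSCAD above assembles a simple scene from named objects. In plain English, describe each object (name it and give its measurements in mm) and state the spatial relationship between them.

A is a table: top 1237 mm (x) × 739 mm (y), 25 mm thick, upper face at z = 705 mm, on four 80×80 mm square legs, each inset 30 mm from the nearest pair of top edges, running from z = 0 to the bottom of the top.

B is a simple wooden stool: a rectangular seat 321 mm (x) by 355 mm (y), 28 mm thick, top face at z = 427 mm, on four square legs, each 34×34 mm in cross-section. The legs rest on z = 0, each flush with a corner of the seat. Four stretchers, 34 mm wide and 29 mm tall, connect adjacent legs with their undersides at z = 280 mm, each running between the inner faces of the legs it joins and aligned with the legs' outer faces on the other axis.

C is a chair: 475×429 mm seat, 32 mm thick, top at z = 425 mm, on four 47 mm square corner legs flush with the seat edges. A 20 mm thick backrest slab spans the full seat width, extending 414 mm above the seat top, its back face flush with the seat's +y edge. Two armrests of 34×34 mm section run along each side from the seat's front edge to the front of the backrest, top faces 240 mm above the seat top and outer faces flush with the seat's x-edges; a 34×34 mm post under the front of each armrest stands on the seat at the front corner.

Four stools sit around the table at the −y, +y, −x, +x sides. The chair is on top of the table, centred.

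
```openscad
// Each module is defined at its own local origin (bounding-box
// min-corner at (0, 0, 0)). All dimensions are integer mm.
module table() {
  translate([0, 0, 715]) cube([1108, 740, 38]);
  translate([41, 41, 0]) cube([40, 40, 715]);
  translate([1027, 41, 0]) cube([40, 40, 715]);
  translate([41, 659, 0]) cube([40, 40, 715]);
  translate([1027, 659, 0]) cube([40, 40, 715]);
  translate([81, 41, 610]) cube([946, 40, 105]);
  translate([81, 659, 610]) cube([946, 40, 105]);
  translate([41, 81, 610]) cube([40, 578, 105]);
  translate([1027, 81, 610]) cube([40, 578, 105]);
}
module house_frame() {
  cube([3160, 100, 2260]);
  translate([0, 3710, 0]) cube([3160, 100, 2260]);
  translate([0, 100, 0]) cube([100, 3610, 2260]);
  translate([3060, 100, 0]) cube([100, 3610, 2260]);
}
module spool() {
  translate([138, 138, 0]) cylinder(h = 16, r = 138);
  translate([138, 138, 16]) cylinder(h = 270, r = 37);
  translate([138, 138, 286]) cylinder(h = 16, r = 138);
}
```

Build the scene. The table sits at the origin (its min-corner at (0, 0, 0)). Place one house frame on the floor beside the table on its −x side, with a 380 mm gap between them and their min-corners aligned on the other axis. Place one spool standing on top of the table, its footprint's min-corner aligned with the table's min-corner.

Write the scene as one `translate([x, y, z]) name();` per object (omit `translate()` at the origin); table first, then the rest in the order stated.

table();
translate([-3540, 0, 0]) house_frame();
translate([0, 0, 753]) spool();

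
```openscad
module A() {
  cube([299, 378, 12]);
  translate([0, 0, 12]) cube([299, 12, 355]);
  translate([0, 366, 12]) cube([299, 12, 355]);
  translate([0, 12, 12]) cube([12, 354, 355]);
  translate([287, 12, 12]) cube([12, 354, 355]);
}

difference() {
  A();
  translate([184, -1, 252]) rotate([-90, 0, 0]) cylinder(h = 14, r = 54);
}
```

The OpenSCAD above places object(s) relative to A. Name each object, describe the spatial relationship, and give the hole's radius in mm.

A is an open box. The open box has a circular hole through its front wall. The hole's radius is 54 mm.

The subtracted cylinder has r = 54 mm.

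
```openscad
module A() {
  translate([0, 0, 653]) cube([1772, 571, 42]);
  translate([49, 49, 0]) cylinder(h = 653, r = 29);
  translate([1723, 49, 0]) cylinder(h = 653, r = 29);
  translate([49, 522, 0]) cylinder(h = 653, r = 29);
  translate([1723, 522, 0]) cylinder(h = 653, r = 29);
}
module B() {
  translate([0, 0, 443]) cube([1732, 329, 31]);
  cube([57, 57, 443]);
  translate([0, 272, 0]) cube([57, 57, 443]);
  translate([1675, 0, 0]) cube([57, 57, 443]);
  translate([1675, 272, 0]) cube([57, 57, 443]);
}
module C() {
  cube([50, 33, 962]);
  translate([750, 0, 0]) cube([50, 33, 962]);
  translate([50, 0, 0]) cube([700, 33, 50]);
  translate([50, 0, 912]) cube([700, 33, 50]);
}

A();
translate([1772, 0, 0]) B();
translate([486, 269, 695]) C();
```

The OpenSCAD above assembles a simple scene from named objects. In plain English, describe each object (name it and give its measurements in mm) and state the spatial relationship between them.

A is a table: top 1772 mm (x) × 571 mm (y), 42 mm thick, upper face at z = 695 mm, on four round legs of 58 mm diameter, each leg's bounding box inset 20 mm from the nearest pair of top edges, running from z = 0 to the bottom of the top.

B is a long wooden bench with a 1732 mm (x) × 329 mm (y) seat, 31 mm thick, its top surface 474 mm above the floor. Four 57 mm square legs at the seat corners, flush with the edges, run from z = 0 to the seat underside.

C is a picture frame with a 700×862 mm rectangular opening (x by z) and a uniform 50 mm border on every side. Frame depth is 33 mm along y. It is built from two vertical stiles running the full outside height and two horizontal rails spanning the gap between the stiles.

The bench is against the table's +x side, with their −y faces flush. The picture frame is on top of the table, centred.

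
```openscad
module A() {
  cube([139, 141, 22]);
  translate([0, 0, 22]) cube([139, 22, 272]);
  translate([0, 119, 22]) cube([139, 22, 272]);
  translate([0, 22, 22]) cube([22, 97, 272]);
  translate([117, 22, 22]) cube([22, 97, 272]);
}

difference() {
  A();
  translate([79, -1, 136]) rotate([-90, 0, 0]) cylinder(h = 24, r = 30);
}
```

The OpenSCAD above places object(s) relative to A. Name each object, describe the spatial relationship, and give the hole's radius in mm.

The subtracted cylinder has r = 30 mm.

A is an open box. The open box has a circular hole through its front wall. The hole's radius is 30 mm.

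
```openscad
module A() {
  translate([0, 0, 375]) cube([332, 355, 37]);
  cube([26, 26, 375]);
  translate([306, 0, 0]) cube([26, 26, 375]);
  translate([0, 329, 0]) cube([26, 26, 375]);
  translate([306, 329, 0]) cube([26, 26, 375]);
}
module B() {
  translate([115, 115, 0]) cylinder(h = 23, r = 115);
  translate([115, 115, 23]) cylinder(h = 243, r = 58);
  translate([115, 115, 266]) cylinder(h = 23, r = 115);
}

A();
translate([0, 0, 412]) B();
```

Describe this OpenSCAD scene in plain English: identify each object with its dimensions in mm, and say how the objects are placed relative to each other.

A is a simple wooden stool: a rectangular seat 332 mm (x) by 355 mm (y), 37 mm thick, top face at z = 412 mm, on four square legs, each 26×26 mm in cross-section. The legs rest on z = 0, each flush with a corner of the seat.

B is a spool: two coaxial disc flanges of radius 115 mm and thickness 23 mm, joined by a core cylinder of radius 58 mm and height 243 mm. The lower flange rests on z = 0 and the three cylinders share a vertical axis.

The spool is on top of the stool.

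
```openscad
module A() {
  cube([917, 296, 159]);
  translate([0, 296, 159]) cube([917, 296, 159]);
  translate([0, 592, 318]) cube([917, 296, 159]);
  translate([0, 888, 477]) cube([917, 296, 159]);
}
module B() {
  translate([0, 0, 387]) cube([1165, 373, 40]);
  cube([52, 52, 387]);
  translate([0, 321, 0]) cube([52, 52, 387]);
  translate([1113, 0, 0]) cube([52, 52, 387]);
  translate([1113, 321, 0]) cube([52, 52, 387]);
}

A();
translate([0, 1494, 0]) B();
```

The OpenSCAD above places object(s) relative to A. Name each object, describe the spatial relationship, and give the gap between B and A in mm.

A is a staircase. B is a bench. The bench is on the floor beside the staircase on its +y side. The gap between the bench and the staircase is 310 mm.

The bench's nearest face is 310 mm from the staircase's +y face.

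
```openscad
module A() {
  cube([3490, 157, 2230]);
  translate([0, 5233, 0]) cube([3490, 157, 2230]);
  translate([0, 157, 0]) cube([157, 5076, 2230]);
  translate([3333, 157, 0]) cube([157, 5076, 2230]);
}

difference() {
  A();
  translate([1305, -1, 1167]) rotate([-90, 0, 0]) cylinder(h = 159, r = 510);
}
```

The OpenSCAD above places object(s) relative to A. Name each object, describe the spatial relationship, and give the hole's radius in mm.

The subtracted cylinder has r = 510 mm.

A is a house frame. The house frame has a circular hole through its front wall. The hole's radius is 510 mm.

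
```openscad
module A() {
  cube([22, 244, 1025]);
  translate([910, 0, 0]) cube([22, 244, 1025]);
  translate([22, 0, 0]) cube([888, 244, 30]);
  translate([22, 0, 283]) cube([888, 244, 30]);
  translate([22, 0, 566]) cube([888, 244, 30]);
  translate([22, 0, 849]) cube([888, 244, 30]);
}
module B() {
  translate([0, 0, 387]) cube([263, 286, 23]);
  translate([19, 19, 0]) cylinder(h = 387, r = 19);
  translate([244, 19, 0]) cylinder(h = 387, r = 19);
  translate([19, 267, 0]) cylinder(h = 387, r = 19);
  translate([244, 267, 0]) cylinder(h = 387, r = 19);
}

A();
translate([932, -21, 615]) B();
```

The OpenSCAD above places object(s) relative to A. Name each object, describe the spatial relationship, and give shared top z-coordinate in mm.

A is a bookshelf. B is a stool. The stool is beside the bookshelf with their tops flush at z = 1025. The shared top z-coordinate is 1025 mm.

Both tops at z = 1025 mm.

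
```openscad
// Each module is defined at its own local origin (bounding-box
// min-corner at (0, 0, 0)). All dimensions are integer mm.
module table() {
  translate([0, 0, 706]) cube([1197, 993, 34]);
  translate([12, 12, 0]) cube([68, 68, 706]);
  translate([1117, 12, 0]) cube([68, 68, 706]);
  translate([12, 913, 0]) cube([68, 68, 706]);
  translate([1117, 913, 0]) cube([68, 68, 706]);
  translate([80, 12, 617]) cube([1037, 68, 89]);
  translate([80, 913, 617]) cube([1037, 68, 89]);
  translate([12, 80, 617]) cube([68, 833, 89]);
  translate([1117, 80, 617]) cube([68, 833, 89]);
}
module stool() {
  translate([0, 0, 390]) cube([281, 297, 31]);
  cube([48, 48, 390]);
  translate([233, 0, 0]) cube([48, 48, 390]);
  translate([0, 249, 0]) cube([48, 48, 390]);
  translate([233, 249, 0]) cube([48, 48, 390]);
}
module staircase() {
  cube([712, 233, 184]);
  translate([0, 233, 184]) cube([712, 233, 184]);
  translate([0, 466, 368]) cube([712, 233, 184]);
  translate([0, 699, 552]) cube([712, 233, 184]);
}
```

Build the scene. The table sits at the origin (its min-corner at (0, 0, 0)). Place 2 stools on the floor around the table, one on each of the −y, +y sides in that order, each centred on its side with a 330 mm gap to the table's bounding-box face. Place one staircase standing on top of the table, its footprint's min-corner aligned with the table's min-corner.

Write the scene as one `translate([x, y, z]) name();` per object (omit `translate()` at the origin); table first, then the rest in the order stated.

table();
translate([458, -627, 0]) stool();
translate([458, 1323, 0]) stool();
translate([0, 0, 740]) staircase();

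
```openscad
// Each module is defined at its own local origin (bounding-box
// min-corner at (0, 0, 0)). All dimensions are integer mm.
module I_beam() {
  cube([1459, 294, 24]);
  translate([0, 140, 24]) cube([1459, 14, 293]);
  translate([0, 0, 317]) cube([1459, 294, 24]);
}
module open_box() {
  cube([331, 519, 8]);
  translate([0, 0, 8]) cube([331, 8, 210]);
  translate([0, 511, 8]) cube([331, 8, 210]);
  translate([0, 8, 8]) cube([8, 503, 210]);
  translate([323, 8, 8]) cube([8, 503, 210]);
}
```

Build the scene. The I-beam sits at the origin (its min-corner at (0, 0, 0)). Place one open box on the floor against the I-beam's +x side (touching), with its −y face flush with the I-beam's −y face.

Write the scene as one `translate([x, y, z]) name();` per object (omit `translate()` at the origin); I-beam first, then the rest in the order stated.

I_beam();
translate([1459, 0, 0]) open_box();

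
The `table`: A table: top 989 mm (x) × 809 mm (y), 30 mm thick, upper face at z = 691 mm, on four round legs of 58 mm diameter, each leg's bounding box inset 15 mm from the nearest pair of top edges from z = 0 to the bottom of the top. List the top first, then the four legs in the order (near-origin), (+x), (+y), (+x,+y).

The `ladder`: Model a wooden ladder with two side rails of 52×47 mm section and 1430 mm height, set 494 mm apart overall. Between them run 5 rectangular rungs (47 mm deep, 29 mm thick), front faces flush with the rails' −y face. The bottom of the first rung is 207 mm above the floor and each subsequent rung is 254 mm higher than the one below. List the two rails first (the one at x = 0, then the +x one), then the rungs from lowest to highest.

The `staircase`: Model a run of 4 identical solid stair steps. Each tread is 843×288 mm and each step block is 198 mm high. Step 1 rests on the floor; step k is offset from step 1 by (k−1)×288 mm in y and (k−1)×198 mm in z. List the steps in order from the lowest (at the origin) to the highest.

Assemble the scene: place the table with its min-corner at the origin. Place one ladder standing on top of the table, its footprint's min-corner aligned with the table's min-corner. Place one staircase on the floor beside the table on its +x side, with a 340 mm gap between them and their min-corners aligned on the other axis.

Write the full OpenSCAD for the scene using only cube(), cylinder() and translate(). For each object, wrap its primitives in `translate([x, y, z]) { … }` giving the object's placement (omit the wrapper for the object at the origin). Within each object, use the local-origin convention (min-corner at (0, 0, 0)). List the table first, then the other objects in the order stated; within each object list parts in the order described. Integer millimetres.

translate([0, 0, 661]) cube([989, 809, 30]);
translate([44, 44, 0]) cylinder(h = 661, r = 29);
translate([945, 44, 0]) cylinder(h = 661, r = 29);
translate([44, 765, 0]) cylinder(h = 661, r = 29);
translate([945, 765, 0]) cylinder(h = 661, r = 29);
translate([0, 0, 691]) {
  cube([52, 47, 1430]);
  translate([442, 0, 0]) cube([52, 47, 1430]);
  translate([52, 0, 207]) cube([390, 47, 29]);
  translate([52, 0, 461]) cube([390, 47, 29]);
  translate([52, 0, 715]) cube([390, 47, 29]);
  translate([52, 0, 969]) cube([390, 47, 29]);
  translate([52, 0, 1223]) cube([390, 47, 29]);
}
translate([1329, 0, 0]) {
  cube([843, 288, 198]);
  translate([0, 288, 198]) cube([843, 288, 198]);
  translate([0, 576, 396]) cube([843, 288, 198]);
  translate([0, 864, 594]) cube([843, 288, 198]);
}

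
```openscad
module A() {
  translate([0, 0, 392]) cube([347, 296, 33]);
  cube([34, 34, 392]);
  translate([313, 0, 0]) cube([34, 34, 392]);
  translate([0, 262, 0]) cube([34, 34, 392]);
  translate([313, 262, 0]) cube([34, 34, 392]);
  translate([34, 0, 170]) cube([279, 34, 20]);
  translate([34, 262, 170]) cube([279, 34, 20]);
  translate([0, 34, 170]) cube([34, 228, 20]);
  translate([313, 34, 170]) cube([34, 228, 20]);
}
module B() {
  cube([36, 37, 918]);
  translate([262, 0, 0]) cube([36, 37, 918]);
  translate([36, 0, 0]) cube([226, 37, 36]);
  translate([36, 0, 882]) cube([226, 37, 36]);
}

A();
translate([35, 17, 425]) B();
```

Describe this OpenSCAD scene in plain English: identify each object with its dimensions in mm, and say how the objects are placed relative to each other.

A is a four-legged stool. The seat is 347×296 mm, 33 mm thick, top at z = 425 mm. It stands on four square legs, each 34×34 mm in cross-section, from z = 0 to the seat underside, each flush with a corner of the seat. Four stretchers, 34 mm wide and 20 mm tall, connect adjacent legs with their undersides at z = 170 mm, each running between the inner faces of the legs it joins and aligned with the legs' outer faces on the other axis.

B is a picture frame with a 226×846 mm rectangular opening (x by z) and a uniform 36 mm border on every side. Frame depth is 37 mm along y. It is built from two vertical stiles running the full outside height and two horizontal rails spanning the gap between the stiles.

The picture frame is on top of the stool.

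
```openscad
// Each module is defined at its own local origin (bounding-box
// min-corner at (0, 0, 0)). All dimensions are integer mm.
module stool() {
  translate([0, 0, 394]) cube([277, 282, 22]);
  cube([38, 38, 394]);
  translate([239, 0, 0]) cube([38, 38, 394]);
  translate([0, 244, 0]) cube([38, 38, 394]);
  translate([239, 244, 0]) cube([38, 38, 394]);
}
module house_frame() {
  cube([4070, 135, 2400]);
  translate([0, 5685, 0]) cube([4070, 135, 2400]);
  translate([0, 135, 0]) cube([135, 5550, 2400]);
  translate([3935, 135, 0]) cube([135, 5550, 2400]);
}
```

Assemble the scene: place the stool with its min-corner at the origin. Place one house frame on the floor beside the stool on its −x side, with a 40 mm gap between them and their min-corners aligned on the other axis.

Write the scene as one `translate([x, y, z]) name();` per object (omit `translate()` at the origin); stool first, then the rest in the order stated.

stool();
translate([-4110, 0, 0]) house_frame();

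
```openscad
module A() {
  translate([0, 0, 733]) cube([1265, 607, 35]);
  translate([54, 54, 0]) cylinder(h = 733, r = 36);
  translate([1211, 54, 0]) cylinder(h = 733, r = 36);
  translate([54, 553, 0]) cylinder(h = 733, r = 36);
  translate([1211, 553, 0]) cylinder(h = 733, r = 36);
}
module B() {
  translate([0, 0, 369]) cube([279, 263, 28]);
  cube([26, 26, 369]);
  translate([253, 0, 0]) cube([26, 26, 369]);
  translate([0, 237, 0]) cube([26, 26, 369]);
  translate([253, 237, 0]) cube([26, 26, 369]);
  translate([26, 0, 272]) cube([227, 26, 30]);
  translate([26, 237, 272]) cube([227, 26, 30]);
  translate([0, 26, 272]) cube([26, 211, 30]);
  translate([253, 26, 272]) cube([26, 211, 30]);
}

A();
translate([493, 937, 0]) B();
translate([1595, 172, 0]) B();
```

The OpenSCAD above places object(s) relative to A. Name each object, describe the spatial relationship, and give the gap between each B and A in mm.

A is a table. B is a stool. Two stools sit around the table at the +y, +x sides. The gap between each stool and the table is 330 mm.

Each stool's nearest face is 330 mm from the table's bounding box.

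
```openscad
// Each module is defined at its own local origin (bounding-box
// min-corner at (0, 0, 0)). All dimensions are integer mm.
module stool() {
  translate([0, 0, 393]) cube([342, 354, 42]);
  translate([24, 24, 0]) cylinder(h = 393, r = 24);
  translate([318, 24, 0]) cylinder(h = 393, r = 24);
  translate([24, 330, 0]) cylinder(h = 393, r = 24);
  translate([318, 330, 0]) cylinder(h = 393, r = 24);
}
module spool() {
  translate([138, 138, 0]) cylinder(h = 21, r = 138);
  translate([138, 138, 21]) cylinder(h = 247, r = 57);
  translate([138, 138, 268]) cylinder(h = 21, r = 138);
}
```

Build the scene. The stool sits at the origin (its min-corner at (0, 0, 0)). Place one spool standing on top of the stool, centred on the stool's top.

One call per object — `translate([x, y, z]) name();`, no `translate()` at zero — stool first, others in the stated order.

stool();
translate([33, 39, 435]) spool();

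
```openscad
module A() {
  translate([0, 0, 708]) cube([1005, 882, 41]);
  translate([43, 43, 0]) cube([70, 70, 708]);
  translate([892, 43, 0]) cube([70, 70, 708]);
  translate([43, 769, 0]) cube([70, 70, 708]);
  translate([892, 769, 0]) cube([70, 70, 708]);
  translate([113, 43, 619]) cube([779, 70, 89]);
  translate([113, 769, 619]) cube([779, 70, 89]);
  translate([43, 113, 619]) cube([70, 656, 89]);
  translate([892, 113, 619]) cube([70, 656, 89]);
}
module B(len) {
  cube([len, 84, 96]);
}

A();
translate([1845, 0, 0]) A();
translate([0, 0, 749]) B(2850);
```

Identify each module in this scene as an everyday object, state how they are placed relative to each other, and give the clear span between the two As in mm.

A is a table. B is a beam. A beam spans the tops of two tables. The clear span between the two tables is 840 mm.

Second table starts at x = 1845; first ends at x = 1005; clear span = 1845 − 1005 = 840 mm.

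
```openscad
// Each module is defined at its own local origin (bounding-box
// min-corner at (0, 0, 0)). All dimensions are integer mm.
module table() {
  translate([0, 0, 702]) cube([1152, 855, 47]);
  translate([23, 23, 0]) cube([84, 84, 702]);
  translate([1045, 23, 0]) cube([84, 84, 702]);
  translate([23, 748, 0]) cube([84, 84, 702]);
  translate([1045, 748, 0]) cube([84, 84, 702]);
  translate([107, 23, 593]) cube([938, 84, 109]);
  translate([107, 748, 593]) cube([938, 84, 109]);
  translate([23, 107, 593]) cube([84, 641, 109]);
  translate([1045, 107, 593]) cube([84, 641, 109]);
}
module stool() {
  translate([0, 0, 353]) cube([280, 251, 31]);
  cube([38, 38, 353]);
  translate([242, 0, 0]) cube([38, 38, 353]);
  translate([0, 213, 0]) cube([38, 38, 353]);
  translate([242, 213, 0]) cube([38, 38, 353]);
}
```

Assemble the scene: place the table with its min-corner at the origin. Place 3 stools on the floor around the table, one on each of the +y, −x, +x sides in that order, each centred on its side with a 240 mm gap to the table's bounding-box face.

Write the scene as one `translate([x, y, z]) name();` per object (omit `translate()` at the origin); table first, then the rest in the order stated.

table();
translate([436, 1095, 0]) stool();
translate([-520, 302, 0]) stool();
translate([1392, 302, 0]) stool();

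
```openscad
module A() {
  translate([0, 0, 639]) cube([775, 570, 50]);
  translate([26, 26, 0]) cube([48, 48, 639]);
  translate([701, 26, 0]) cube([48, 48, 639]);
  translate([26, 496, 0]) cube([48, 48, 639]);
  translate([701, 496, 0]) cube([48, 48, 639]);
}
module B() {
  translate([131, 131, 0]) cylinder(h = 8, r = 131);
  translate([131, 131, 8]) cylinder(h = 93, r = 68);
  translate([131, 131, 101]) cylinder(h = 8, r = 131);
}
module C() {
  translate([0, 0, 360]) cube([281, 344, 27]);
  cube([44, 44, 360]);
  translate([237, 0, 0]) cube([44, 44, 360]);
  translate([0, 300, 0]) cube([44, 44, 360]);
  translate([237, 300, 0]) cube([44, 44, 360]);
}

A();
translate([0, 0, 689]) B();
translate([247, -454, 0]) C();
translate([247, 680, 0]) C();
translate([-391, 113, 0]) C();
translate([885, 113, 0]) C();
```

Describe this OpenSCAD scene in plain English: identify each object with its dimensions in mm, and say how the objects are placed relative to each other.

A is a table: top 775 mm (x) × 570 mm (y), 50 mm thick, upper face at z = 689 mm, on four 48×48 mm square legs, each inset 26 mm from the nearest pair of top edges, running from z = 0 to the bottom of the top.

B is a spool: two coaxial disc flanges of radius 131 mm and thickness 8 mm, joined by a core cylinder of radius 68 mm and height 93 mm. The lower flange rests on z = 0 and the three cylinders share a vertical axis.

C is a four-legged stool. The seat is 281×344 mm, 27 mm thick, top at z = 387 mm. It stands on four square legs, each 44×44 mm in cross-section, from z = 0 to the seat underside, each flush with a corner of the seat.

The spool is on top of the table. Four stools sit around the table at the −y, +y, −x, +x sides.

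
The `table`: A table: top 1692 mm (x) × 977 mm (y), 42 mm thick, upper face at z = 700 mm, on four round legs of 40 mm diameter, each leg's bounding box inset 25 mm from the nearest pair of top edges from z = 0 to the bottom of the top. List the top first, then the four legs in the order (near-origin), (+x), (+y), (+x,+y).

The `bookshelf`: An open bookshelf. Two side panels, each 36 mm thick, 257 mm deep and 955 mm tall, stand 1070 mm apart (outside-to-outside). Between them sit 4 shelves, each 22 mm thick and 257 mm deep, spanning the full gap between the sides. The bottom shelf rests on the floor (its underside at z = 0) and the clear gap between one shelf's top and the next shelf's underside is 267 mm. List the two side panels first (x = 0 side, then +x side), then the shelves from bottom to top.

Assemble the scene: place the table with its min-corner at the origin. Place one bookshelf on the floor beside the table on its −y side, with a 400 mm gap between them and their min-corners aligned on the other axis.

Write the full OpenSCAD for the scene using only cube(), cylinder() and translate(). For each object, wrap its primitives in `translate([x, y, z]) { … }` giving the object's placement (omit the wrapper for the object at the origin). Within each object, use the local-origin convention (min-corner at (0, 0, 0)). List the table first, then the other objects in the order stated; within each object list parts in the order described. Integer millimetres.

translate([0, 0, 658]) cube([1692, 977, 42]);
translate([45, 45, 0]) cylinder(h = 658, r = 20);
translate([1647, 45, 0]) cylinder(h = 658, r = 20);
translate([45, 932, 0]) cylinder(h = 658, r = 20);
translate([1647, 932, 0]) cylinder(h = 658, r = 20);
translate([0, -657, 0]) {
  cube([36, 257, 955]);
  translate([1034, 0, 0]) cube([36, 257, 955]);
  translate([36, 0, 0]) cube([998, 257, 22]);
  translate([36, 0, 289]) cube([998, 257, 22]);
  translate([36, 0, 578]) cube([998, 257, 22]);
  translate([36, 0, 867]) cube([998, 257, 22]);
}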